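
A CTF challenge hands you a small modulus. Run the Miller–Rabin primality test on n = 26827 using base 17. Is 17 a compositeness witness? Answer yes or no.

n − 1 = 26826 = 2^1 · 13413, so s = 1 and d = 13413.
x_0 = 17^13413 mod 26827 = 26470.
x_0 ∉ {1, 26826} and s = 1, so 17 is a Miller–Rabin witness and 26827 is composite.

yes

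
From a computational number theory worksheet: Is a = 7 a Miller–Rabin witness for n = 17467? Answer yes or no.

n − 1 = 17466 = 2^1 · 8733, so s = 1 and d = 8733.
x_0 = 7^8733 mod 17467 = 17466.
x_0 = 17466 ≡ −1, so 7 is not a witness.

no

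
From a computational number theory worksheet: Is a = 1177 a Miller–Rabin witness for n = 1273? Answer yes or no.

n − 1 = 1272 = 2^3 · 159, so s = 3 and d = 159.
x_0 = 1177^159 mod 1273 = 1272.
x_0 = 1272 ≡ −1, so 1177 is not a witness.

no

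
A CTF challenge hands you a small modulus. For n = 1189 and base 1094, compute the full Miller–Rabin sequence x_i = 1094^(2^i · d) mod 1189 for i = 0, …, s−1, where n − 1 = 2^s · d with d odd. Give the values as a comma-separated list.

n − 1 = 1188 = 2^2 · 297, so s = 2 and d = 297.
x_0 = 1094^297 mod 1189 = 135.
x_1 = 135^2 mod 1189 = 390.

135, 390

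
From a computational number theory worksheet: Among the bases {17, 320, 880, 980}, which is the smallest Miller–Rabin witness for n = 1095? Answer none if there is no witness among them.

17

n − 1 = 1094 = 2^1 · 547, so s = 1 and d = 547.
Base 17: x_0 = 17^547 mod 1095 = 1043. x_0 ∉ {1, 1094} and s = 1, so 17 is a Miller–Rabin witness and 1095 is composite.
Base 320: x_0 = 320^547 mod 1095 = 500. x_0 ∉ {1, 1094} and s = 1, so 320 is a Miller–Rabin witness and 1095 is composite.
Base 880: x_0 = 880^547 mod 1095 = 835. x_0 ∉ {1, 1094} and s = 1, so 880 is a Miller–Rabin witness and 1095 is composite.
Base 980: x_0 = 980^547 mod 1095 = 890. x_0 ∉ {1, 1094} and s = 1, so 980 is a Miller–Rabin witness and 1095 is composite.
The smallest witness among the given bases is 17.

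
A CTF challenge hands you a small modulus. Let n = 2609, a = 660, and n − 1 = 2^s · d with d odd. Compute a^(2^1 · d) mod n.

1

n − 1 = 2608 = 2^4 · 163, so s = 4 and d = 163.
x_0 = 660^163 mod 2609 = 2608.
x_1 = 2608^2 mod 2609 = 1.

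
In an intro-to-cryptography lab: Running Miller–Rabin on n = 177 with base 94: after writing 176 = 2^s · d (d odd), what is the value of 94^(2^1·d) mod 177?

n − 1 = 176 = 2^4 · 11, so s = 4 and d = 11.
x_0 = 94^11 mod 177 = 169.
x_1 = 169^2 mod 177 = 64.

64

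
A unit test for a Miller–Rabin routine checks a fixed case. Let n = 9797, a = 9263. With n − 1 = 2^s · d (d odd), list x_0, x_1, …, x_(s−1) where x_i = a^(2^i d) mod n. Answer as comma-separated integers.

8390, 655

n − 1 = 9796 = 2^2 · 2449, so s = 2 and d = 2449.
x_0 = 9263^2449 mod 9797 = 8390.
x_1 = 8390^2 mod 9797 = 655.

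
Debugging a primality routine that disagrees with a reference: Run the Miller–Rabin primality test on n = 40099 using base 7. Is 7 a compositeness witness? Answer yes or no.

no

n − 1 = 40098 = 2^1 · 20049, so s = 1 and d = 20049.
x_0 = 7^20049 mod 40099 = 1.
x_0 = 1, so 7 is not a witness.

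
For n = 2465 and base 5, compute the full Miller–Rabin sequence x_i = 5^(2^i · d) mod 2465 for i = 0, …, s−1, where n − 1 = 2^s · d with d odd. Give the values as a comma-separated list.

2145, 1335, 30, 900, 1480

n − 1 = 2464 = 2^5 · 77, so s = 5 and d = 77.
x_0 = 5^77 mod 2465 = 2145.
x_1 = 2145^2 mod 2465 = 1335.
x_2 = 1335^2 mod 2465 = 30.
x_3 = 30^2 mod 2465 = 900.
x_4 = 900^2 mod 2465 = 1480.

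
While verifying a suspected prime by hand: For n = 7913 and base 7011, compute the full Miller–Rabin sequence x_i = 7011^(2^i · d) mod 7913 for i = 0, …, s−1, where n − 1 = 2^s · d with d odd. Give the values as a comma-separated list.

n − 1 = 7912 = 2^3 · 989, so s = 3 and d = 989.
x_0 = 7011^989 mod 7913 = 5453.
x_1 = 5453^2 mod 7913 = 6068.
x_2 = 6068^2 mod 7913 = 1435.

5453, 6068, 1435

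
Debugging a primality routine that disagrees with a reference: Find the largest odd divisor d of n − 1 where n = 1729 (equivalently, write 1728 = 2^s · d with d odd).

Halving: 1728 → 864 → 432 → 216 → 108 → 54 → 27; 27 is odd.
So 1728 = 2^6 · 27.

27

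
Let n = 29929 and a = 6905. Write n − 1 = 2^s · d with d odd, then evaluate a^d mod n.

10727

n − 1 = 29928 = 2^3 · 3741, so s = 3 and d = 3741.
6905^3741 mod 29929 = 10727.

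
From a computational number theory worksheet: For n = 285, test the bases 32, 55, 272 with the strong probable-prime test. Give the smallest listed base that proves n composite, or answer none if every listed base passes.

32

n − 1 = 284 = 2^2 · 71, so s = 2 and d = 71.
Base 32: x_0 = 32^71 mod 285 = 98. x_0 is neither 1 nor 284, so continue squaring. x_1 = 98^2 mod 285 = 199. Reached i = s−1 = 1 without hitting −1: 32 is a Miller–Rabin witness and 285 is composite.
Base 55: x_0 = 55^71 mod 285 = 85. x_0 is neither 1 nor 284, so continue squaring. x_1 = 85^2 mod 285 = 100. Reached i = s−1 = 1 without hitting −1: 55 is a Miller–Rabin witness and 285 is composite.
Base 272: x_0 = 272^71 mod 285 = 263. x_0 is neither 1 nor 284, so continue squaring. x_1 = 263^2 mod 285 = 199. Reached i = s−1 = 1 without hitting −1: 272 is a Miller–Rabin witness and 285 is composite.
The smallest witness among the given bases is 32.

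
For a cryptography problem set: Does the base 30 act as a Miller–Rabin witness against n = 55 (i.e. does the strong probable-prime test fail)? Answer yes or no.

n − 1 = 54 = 2^1 · 27, so s = 1 and d = 27.
x_0 = 30^27 mod 55 = 35.
x_0 ∉ {1, 54} and s = 1, so 30 is a Miller–Rabin witness and 55 is composite.

yes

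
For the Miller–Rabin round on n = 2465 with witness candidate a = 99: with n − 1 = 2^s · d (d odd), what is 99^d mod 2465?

2419

n − 1 = 2464 = 2^5 · 77, so s = 5 and d = 77.
99^77 mod 2465 = 2419.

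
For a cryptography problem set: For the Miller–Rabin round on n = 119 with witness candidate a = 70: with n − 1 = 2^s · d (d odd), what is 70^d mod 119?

n − 1 = 118 = 2^1 · 59, so s = 1 and d = 59.
Repeated squaring mod 119: 70^1 ≡ 70, 70^2 ≡ 21, 70^4 ≡ 84, 70^8 ≡ 35, 70^16 ≡ 35, 70^32 ≡ 35.
59 = 32 + 16 + 8 + 2 + 1, so 70^59 ≡ 35·35·35·21·70 ≡ 42 (mod 119).

42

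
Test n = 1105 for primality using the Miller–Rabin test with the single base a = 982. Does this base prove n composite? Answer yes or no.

no

n − 1 = 1104 = 2^4 · 69, so s = 4 and d = 69.
Repeated squaring mod 1105: 982^1 ≡ 982, 982^2 ≡ 764, 982^4 ≡ 256, 982^8 ≡ 341, 982^16 ≡ 256, 982^32 ≡ 341, 982^64 ≡ 256.
69 = 64 + 4 + 1, so 982^69 ≡ 256·256·982 ≡ 47 (mod 1105).
x_0 = 982^69 mod 1105 = 47.
x_0 is neither 1 nor 1104, so continue squaring.
x_1 = 47^2 mod 1105 = 1104.
x_1 ≡ −1, so 982 is not a witness.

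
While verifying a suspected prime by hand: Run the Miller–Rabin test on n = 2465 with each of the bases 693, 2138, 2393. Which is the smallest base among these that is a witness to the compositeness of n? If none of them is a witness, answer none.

none

n − 1 = 2464 = 2^5 · 77, so s = 5 and d = 77.
Base 693: x_0 = 693^77 mod 2465 = 1288. x_0 is neither 1 nor 2464, so continue squaring. x_1 = 1288^2 mod 2465 = 2464. x_1 ≡ −1, so 693 is not a witness.
Base 2138: x_0 = 2138^77 mod 2465 = 2308. x_0 is neither 1 nor 2464, so continue squaring. x_1 = 2308^2 mod 2465 = 2464. x_1 ≡ −1, so 2138 is not a witness.
Base 2393: x_0 = 2393^77 mod 2465 = 1288. x_0 is neither 1 nor 2464, so continue squaring. x_1 = 1288^2 mod 2465 = 2464. x_1 ≡ −1, so 2393 is not a witness.
No listed base is a witness for 2465.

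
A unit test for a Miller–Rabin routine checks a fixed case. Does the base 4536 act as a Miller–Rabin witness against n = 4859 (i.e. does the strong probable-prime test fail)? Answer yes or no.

no

n − 1 = 4858 = 2^1 · 2429, so s = 1 and d = 2429.
x_0 = 4536^2429 mod 4859 = 1.
x_0 = 1, so 4536 is not a witness.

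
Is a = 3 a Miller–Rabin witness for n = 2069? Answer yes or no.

n − 1 = 2068 = 2^2 · 517, so s = 2 and d = 517.
x_0 = 3^517 mod 2069 = 164.
x_0 is neither 1 nor 2068, so continue squaring.
x_1 = 164^2 mod 2069 = 2068.
x_1 ≡ −1, so 3 is not a witness.

no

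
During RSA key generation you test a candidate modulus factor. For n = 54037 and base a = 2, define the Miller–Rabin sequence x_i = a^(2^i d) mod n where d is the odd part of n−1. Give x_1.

54036

n − 1 = 54036 = 2^2 · 13509, so s = 2 and d = 13509.
By repeated squaring, 2^13509 ≡ 18714 (mod 54037).
x_0 = 18714.
x_1 = 18714^2 mod 54037 = 54036.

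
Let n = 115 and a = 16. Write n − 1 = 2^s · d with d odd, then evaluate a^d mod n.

n − 1 = 114 = 2^1 · 57, so s = 1 and d = 57.
16^57 mod 115 = 26.

26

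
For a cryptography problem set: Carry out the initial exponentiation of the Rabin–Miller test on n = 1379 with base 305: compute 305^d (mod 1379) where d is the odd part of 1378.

891

n − 1 = 1378 = 2^1 · 689, so s = 1 and d = 689.
305^689 mod 1379 = 891.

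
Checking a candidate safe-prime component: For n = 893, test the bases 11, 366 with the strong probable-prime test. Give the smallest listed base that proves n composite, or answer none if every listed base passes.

11

n − 1 = 892 = 2^2 · 223, so s = 2 and d = 223.
Base 11: x_0 = 11^223 mod 893 = 467. x_0 is neither 1 nor 892, so continue squaring. x_1 = 467^2 mod 893 = 197. Reached i = s−1 = 1 without hitting −1: 11 is a Miller–Rabin witness and 893 is composite.
Base 366: x_0 = 366^223 mod 893 = 776. x_0 is neither 1 nor 892, so continue squaring. x_1 = 776^2 mod 893 = 294. Reached i = s−1 = 1 without hitting −1: 366 is a Miller–Rabin witness and 893 is composite.
The smallest witness among the given bases is 11.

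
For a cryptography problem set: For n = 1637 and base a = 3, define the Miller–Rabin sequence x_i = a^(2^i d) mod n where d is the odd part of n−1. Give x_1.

1636

n − 1 = 1636 = 2^2 · 409, so s = 2 and d = 409.
x_0 = 3^409 mod 1637 = 316.
x_1 = 316^2 mod 1637 = 1636.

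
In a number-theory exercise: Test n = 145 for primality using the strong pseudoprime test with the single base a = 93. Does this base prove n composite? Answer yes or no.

n − 1 = 144 = 2^4 · 9, so s = 4 and d = 9.
x_0 = 93^9 mod 145 = 138.
x_0 is neither 1 nor 144, so continue squaring.
x_1 = 138^2 mod 145 = 49.
x_2 = 49^2 mod 145 = 81.
x_3 = 81^2 mod 145 = 36.
Reached i = s−1 = 3 without hitting −1: 93 is a Miller–Rabin witness and 145 is composite.

yes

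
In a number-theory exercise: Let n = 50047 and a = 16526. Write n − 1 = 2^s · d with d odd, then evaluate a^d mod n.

n − 1 = 50046 = 2^1 · 25023, so s = 1 and d = 25023.
By repeated squaring, 16526^25023 ≡ 1 (mod 50047).

1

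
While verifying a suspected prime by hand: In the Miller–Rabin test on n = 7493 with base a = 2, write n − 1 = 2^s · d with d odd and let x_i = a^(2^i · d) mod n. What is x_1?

3685

n − 1 = 7492 = 2^2 · 1873, so s = 2 and d = 1873.
x_0 = 2^1873 mod 7493 = 1921.
x_1 = 1921^2 mod 7493 = 3685.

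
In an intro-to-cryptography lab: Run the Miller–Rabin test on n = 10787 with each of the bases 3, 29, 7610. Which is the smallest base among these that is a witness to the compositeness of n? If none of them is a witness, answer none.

n − 1 = 10786 = 2^1 · 5393, so s = 1 and d = 5393.
Base 3: x_0 = 3^5393 mod 10787 = 9273. x_0 ∉ {1, 10786} and s = 1, so 3 is a Miller–Rabin witness and 10787 is composite.
Base 29: x_0 = 29^5393 mod 10787 = 10221. x_0 ∉ {1, 10786} and s = 1, so 29 is a Miller–Rabin witness and 10787 is composite.
Base 7610: x_0 = 7610^5393 mod 10787 = 10277. x_0 ∉ {1, 10786} and s = 1, so 7610 is a Miller–Rabin witness and 10787 is composite.
The smallest witness among the given bases is 3.

3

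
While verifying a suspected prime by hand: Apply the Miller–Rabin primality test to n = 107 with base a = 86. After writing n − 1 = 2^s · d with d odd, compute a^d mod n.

1

n − 1 = 106 = 2^1 · 53, so s = 1 and d = 53.
Repeated squaring mod 107: 86^1 ≡ 86, 86^2 ≡ 13, 86^4 ≡ 62, 86^8 ≡ 99, 86^16 ≡ 64, 86^32 ≡ 30.
53 = 32 + 16 + 4 + 1, so 86^53 ≡ 30·64·62·86 ≡ 1 (mod 107).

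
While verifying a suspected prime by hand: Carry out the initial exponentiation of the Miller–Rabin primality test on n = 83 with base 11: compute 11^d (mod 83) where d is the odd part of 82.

n − 1 = 82 = 2^1 · 41, so s = 1 and d = 41.
Repeated squaring mod 83: 11^1 ≡ 11, 11^2 ≡ 38, 11^4 ≡ 33, 11^8 ≡ 10, 11^16 ≡ 17, 11^32 ≡ 40.
41 = 32 + 8 + 1, so 11^41 ≡ 40·10·11 ≡ 1 (mod 83).

1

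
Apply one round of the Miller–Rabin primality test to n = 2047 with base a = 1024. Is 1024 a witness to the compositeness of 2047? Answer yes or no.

n − 1 = 2046 = 2^1 · 1023, so s = 1 and d = 1023.
x_0 = 1024^1023 mod 2047 = 1.
x_0 = 1, so 1024 is not a witness.

no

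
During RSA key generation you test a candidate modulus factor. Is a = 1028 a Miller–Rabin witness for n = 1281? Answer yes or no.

n − 1 = 1280 = 2^8 · 5, so s = 8 and d = 5.
x_0 = 1028^5 mod 1281 = 1280.
x_0 = 1280 ≡ −1, so 1028 is not a witness.

no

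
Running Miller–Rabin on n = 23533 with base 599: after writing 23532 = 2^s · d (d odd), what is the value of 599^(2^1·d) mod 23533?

1949

n − 1 = 23532 = 2^2 · 5883, so s = 2 and d = 5883.
x_0 = 599^5883 mod 23533 = 11855.
x_1 = 11855^2 mod 23533 = 1949.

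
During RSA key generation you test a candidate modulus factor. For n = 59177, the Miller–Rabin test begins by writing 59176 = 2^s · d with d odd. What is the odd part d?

Halving: 59176 → 29588 → 14794 → 7397; 7397 is odd.
So 59176 = 2^3 · 7397.

7397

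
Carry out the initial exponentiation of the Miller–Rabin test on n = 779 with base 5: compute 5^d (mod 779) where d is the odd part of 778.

500

n − 1 = 778 = 2^1 · 389, so s = 1 and d = 389.
5^389 mod 779 = 500.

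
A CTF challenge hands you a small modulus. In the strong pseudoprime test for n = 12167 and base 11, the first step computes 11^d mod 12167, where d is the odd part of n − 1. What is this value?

n − 1 = 12166 = 2^1 · 6083, so s = 1 and d = 6083.
Repeated squaring mod 12167: 11^1 ≡ 11, 11^2 ≡ 121, 11^4 ≡ 2474, 11^8 ≡ 675, 11^16 ≡ 5446, 11^32 ≡ 7937, 11^64 ≡ 7410, 11^128 ≡ 10596, 11^256 ≡ 10307, 11^512 ≡ 4172, 11^1024 ≡ 6774, 11^2048 ≡ 5319, 11^4096 ≡ 3486.
6083 = 4096 + 1024 + 512 + 256 + 128 + 64 + 2 + 1, so 11^6083 ≡ 3486·6774·4172·10307·10596·7410·121·11 ≡ 2299 (mod 12167).

2299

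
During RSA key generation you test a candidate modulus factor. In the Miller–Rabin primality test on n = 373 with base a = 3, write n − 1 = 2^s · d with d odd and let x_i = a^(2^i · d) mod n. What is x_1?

n − 1 = 372 = 2^2 · 93, so s = 2 and d = 93.
Repeated squaring mod 373: 3^1 ≡ 3, 3^2 ≡ 9, 3^4 ≡ 81, 3^8 ≡ 220, 3^16 ≡ 283, 3^32 ≡ 267, 3^64 ≡ 46.
93 = 64 + 16 + 8 + 4 + 1, so 3^93 ≡ 46·283·220·81·3 ≡ 372 (mod 373).
x_0 = 372.
x_1 = 372^2 mod 373 = 1.

1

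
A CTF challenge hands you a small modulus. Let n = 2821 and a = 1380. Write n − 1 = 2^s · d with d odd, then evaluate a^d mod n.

2605

n − 1 = 2820 = 2^2 · 705, so s = 2 and d = 705.
1380^705 mod 2821 = 2605.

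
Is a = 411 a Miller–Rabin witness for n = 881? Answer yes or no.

n − 1 = 880 = 2^4 · 55, so s = 4 and d = 55.
Repeated squaring mod 881: 411^1 ≡ 411, 411^2 ≡ 650, 411^4 ≡ 501, 411^8 ≡ 797, 411^16 ≡ 8, 411^32 ≡ 64.
55 = 32 + 16 + 4 + 2 + 1, so 411^55 ≡ 64·8·501·650·411 ≡ 114 (mod 881).
x_0 = 411^55 mod 881 = 114.
x_0 is neither 1 nor 880, so continue squaring.
x_1 = 114^2 mod 881 = 662.
x_2 = 662^2 mod 881 = 387.
x_3 = 387^2 mod 881 = 880.
x_3 ≡ −1, so 411 is not a witness.

no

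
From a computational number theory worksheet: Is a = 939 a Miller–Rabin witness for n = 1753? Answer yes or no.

no

n − 1 = 1752 = 2^3 · 219, so s = 3 and d = 219.
x_0 = 939^219 mod 1753 = 489.
x_0 is neither 1 nor 1752, so continue squaring.
x_1 = 489^2 mod 1753 = 713.
x_2 = 713^2 mod 1753 = 1752.
x_2 ≡ −1, so 939 is not a witness.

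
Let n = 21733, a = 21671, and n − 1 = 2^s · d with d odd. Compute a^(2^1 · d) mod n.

6091

n − 1 = 21732 = 2^2 · 5433, so s = 2 and d = 5433.
x_0 = 21671^5433 mod 21733 = 4349.
x_1 = 4349^2 mod 21733 = 6091.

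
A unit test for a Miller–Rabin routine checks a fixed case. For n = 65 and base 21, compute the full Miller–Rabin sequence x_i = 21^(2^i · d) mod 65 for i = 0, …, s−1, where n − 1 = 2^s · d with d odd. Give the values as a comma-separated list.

21, 51, 1, 1, 1, 1

n − 1 = 64 = 2^6 · 1, so s = 6 and d = 1.
x_0 = 21^1 mod 65 = 21.
x_1 = 21^2 mod 65 = 51.
x_2 = 51^2 mod 65 = 1.
x_3 = 1^2 mod 65 = 1.
x_4 = 1^2 mod 65 = 1.
x_5 = 1^2 mod 65 = 1.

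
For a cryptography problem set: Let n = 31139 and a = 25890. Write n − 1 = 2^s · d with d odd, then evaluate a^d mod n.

1

n − 1 = 31138 = 2^1 · 15569, so s = 1 and d = 15569.
Repeated squaring mod 31139: 25890^1 ≡ 25890, 25890^2 ≡ 25125, 25890^4 ≡ 15817, 25890^8 ≡ 6763, 25890^16 ≡ 26117, 25890^32 ≡ 29033, 25890^64 ≡ 13498, 25890^128 ≡ 1715, 25890^256 ≡ 14159, 25890^512 ≡ 4399, 25890^1024 ≡ 13882, 25890^2048 ≡ 21792, 25890^4096 ≡ 21514, 25890^8192 ≡ 2100.
15569 = 8192 + 4096 + 2048 + 1024 + 128 + 64 + 16 + 1, so 25890^15569 ≡ 2100·21514·21792·13882·1715·13498·26117·25890 ≡ 1 (mod 31139).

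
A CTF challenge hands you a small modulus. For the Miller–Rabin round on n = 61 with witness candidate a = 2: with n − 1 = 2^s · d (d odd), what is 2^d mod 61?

11

n − 1 = 60 = 2^2 · 15, so s = 2 and d = 15.
Repeated squaring mod 61: 2^1 ≡ 2, 2^2 ≡ 4, 2^4 ≡ 16, 2^8 ≡ 12.
15 = 8 + 4 + 2 + 1, so 2^15 ≡ 12·16·4·2 ≡ 11 (mod 61).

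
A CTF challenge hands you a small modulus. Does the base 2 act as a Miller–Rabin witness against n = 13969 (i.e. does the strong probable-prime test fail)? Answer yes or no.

n − 1 = 13968 = 2^4 · 873, so s = 4 and d = 873.
x_0 = 2^873 mod 13969 = 114.
x_0 is neither 1 nor 13968, so continue squaring.
x_1 = 114^2 mod 13969 = 12996.
x_2 = 12996^2 mod 13969 = 10806.
x_3 = 10806^2 mod 13969 = 2765.
Reached i = s−1 = 3 without hitting −1: 2 is a Miller–Rabin witness and 13969 is composite.

yes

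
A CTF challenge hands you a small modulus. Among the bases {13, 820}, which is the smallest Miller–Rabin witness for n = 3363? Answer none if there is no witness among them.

n − 1 = 3362 = 2^1 · 1681, so s = 1 and d = 1681.
Base 13: x_0 = 13^1681 mod 3363 = 2233. x_0 ∉ {1, 3362} and s = 1, so 13 is a Miller–Rabin witness and 3363 is composite.
Base 820: x_0 = 820^1681 mod 3363 = 1465. x_0 ∉ {1, 3362} and s = 1, so 820 is a Miller–Rabin witness and 3363 is composite.
The smallest witness among the given bases is 13.

13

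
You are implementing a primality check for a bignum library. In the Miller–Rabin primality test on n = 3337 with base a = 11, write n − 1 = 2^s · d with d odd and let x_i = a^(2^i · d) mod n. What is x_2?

1463

n − 1 = 3336 = 2^3 · 417, so s = 3 and d = 417.
Repeated squaring mod 3337: 11^1 ≡ 11, 11^2 ≡ 121, 11^4 ≡ 1293, 11^8 ≡ 12, 11^16 ≡ 144, 11^32 ≡ 714, 11^64 ≡ 2572, 11^128 ≡ 1250, 11^256 ≡ 784.
417 = 256 + 128 + 32 + 1, so 11^417 ≡ 784·1250·714·11 ≡ 2694 (mod 3337).
x_0 = 2694.
x_1 = 2694^2 mod 3337 = 2998.
x_2 = 2998^2 mod 3337 = 1463.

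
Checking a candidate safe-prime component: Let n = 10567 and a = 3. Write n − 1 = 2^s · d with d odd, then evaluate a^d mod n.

n − 1 = 10566 = 2^1 · 5283, so s = 1 and d = 5283.
Repeated squaring mod 10567: 3^1 ≡ 3, 3^2 ≡ 9, 3^4 ≡ 81, 3^8 ≡ 6561, 3^16 ≡ 7330, 3^32 ≡ 6272, 3^64 ≡ 7610, 3^128 ≡ 4940, 3^256 ≡ 4397, 3^512 ≡ 6566, 3^1024 ≡ 9563, 3^2048 ≡ 4151, 3^4096 ≡ 6591.
5283 = 4096 + 1024 + 128 + 32 + 2 + 1, so 3^5283 ≡ 6591·9563·4940·6272·9·3 ≡ 10566 (mod 10567).

10566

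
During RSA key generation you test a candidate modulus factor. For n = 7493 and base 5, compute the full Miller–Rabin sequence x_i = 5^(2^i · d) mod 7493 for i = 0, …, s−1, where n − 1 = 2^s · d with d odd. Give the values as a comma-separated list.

2042, 3656

n − 1 = 7492 = 2^2 · 1873, so s = 2 and d = 1873.
x_0 = 5^1873 mod 7493 = 2042.
x_1 = 2042^2 mod 7493 = 3656.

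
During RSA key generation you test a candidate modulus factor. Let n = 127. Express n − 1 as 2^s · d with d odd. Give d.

Halving: 126 → 63; 63 is odd.
So 126 = 2^1 · 63.

63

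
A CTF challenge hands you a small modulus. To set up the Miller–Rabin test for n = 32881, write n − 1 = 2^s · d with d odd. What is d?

2055

Halving: 32880 → 16440 → 8220 → 4110 → 2055; 2055 is odd.
So 32880 = 2^4 · 2055.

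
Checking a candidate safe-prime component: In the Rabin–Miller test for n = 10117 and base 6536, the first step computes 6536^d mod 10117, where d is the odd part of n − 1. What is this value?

7371

n − 1 = 10116 = 2^2 · 2529, so s = 2 and d = 2529.
6536^2529 mod 10117 = 7371.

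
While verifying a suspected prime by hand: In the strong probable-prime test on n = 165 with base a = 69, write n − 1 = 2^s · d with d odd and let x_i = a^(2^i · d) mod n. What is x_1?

141

n − 1 = 164 = 2^2 · 41, so s = 2 and d = 41.
x_0 = 69^41 mod 165 = 69.
x_1 = 69^2 mod 165 = 141.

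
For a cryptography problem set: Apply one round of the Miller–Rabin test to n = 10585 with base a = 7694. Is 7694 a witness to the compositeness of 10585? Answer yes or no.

n − 1 = 10584 = 2^3 · 1323, so s = 3 and d = 1323.
x_0 = 7694^1323 mod 10585 = 8989.
x_0 is neither 1 nor 10584, so continue squaring.
x_1 = 8989^2 mod 10585 = 6816.
x_2 = 6816^2 mod 10585 = 291.
Reached i = s−1 = 2 without hitting −1: 7694 is a Miller–Rabin witness and 10585 is composite.

yes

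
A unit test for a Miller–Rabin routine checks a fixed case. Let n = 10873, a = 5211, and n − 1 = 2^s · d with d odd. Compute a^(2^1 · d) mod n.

10239

n − 1 = 10872 = 2^3 · 1359, so s = 3 and d = 1359.
x_0 = 5211^1359 mod 10873 = 2725.
x_1 = 2725^2 mod 10873 = 10239.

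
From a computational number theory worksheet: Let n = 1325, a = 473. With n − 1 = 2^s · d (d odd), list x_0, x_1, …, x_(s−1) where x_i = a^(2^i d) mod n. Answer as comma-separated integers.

227, 1179

n − 1 = 1324 = 2^2 · 331, so s = 2 and d = 331.
x_0 = 473^331 mod 1325 = 227.
x_1 = 227^2 mod 1325 = 1179.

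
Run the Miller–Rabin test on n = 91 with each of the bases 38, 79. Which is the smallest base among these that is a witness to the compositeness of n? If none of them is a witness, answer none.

none

n − 1 = 90 = 2^1 · 45, so s = 1 and d = 45.
Base 38: x_0 = 38^45 mod 91 = 90. x_0 = 90 ≡ −1, so 38 is not a witness.
Base 79: x_0 = 79^45 mod 91 = 1. x_0 = 1, so 79 is not a witness.
No listed base is a witness for 91.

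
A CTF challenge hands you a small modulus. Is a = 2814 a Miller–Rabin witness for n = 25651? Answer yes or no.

yes

n − 1 = 25650 = 2^1 · 12825, so s = 1 and d = 12825.
x_0 = 2814^12825 mod 25651 = 441.
x_0 ∉ {1, 25650} and s = 1, so 2814 is a Miller–Rabin witness and 25651 is composite.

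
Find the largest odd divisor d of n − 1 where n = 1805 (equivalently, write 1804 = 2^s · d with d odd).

451

Halving: 1804 → 902 → 451; 451 is odd.
So 1804 = 2^2 · 451.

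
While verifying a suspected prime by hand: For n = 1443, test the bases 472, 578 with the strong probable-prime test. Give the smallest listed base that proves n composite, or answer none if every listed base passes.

472

n − 1 = 1442 = 2^1 · 721, so s = 1 and d = 721.
Base 472: x_0 = 472^721 mod 1443 = 472. x_0 ∉ {1, 1442} and s = 1, so 472 is a Miller–Rabin witness and 1443 is composite.
Base 578: x_0 = 578^721 mod 1443 = 578. x_0 ∉ {1, 1442} and s = 1, so 578 is a Miller–Rabin witness and 1443 is composite.
The smallest witness among the given bases is 472.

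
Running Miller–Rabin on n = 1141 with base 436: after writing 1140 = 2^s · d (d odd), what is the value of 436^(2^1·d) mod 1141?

547

n − 1 = 1140 = 2^2 · 285, so s = 2 and d = 285.
x_0 = 436^285 mod 1141 = 1037.
x_1 = 1037^2 mod 1141 = 547.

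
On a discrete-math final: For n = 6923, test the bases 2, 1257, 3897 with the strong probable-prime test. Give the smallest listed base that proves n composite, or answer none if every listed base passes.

n − 1 = 6922 = 2^1 · 3461, so s = 1 and d = 3461.
Base 2: x_0 = 2^3461 mod 6923 = 2244. x_0 ∉ {1, 6922} and s = 1, so 2 is a Miller–Rabin witness and 6923 is composite.
Base 1257: x_0 = 1257^3461 mod 6923 = 310. x_0 ∉ {1, 6922} and s = 1, so 1257 is a Miller–Rabin witness and 6923 is composite.
Base 3897: x_0 = 3897^3461 mod 6923 = 290. x_0 ∉ {1, 6922} and s = 1, so 3897 is a Miller–Rabin witness and 6923 is composite.
The smallest witness among the given bases is 2.

2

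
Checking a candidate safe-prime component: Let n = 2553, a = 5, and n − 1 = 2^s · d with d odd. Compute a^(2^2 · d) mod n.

1588

n − 1 = 2552 = 2^3 · 319, so s = 3 and d = 319.
x_0 = 5^319 mod 2553 = 2207.
x_1 = 2207^2 mod 2553 = 2278.
x_2 = 2278^2 mod 2553 = 1588.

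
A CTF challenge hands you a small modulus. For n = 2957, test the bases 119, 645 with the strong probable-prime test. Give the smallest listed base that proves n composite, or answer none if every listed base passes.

none

n − 1 = 2956 = 2^2 · 739, so s = 2 and d = 739.
Base 119: x_0 = 119^739 mod 2957 = 1222. x_0 is neither 1 nor 2956, so continue squaring. x_1 = 1222^2 mod 2957 = 2956. x_1 ≡ −1, so 119 is not a witness.
Base 645: x_0 = 645^739 mod 2957 = 1222. x_0 is neither 1 nor 2956, so continue squaring. x_1 = 1222^2 mod 2957 = 2956. x_1 ≡ −1, so 645 is not a witness.
No listed base is a witness for 2957.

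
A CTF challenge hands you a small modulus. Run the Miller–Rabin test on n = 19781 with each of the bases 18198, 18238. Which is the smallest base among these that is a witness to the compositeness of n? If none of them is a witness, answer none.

18198

n − 1 = 19780 = 2^2 · 4945, so s = 2 and d = 4945.
Base 18198: x_0 = 18198^4945 mod 19781 = 472. x_0 is neither 1 nor 19780, so continue squaring. x_1 = 472^2 mod 19781 = 5193. Reached i = s−1 = 1 without hitting −1: 18198 is a Miller–Rabin witness and 19781 is composite.
Base 18238: x_0 = 18238^4945 mod 19781 = 11745. x_0 is neither 1 nor 19780, so continue squaring. x_1 = 11745^2 mod 19781 = 12112. Reached i = s−1 = 1 without hitting −1: 18238 is a Miller–Rabin witness and 19781 is composite.
The smallest witness among the given bases is 18198.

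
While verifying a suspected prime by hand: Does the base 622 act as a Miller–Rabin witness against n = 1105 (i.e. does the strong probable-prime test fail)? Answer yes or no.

n − 1 = 1104 = 2^4 · 69, so s = 4 and d = 69.
Repeated squaring mod 1105: 622^1 ≡ 622, 622^2 ≡ 134, 622^4 ≡ 276, 622^8 ≡ 1036, 622^16 ≡ 341, 622^32 ≡ 256, 622^64 ≡ 341.
69 = 64 + 4 + 1, so 622^69 ≡ 341·276·622 ≡ 567 (mod 1105).
x_0 = 622^69 mod 1105 = 567.
x_0 is neither 1 nor 1104, so continue squaring.
x_1 = 567^2 mod 1105 = 1039.
x_2 = 1039^2 mod 1105 = 1041.
x_3 = 1041^2 mod 1105 = 781.
Reached i = s−1 = 3 without hitting −1: 622 is a Miller–Rabin witness and 1105 is composite.

yes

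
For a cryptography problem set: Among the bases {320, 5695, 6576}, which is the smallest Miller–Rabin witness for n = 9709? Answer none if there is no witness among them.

320

n − 1 = 9708 = 2^2 · 2427, so s = 2 and d = 2427.
Base 320: x_0 = 320^2427 mod 9709 = 6467. x_0 is neither 1 nor 9708, so continue squaring. x_1 = 6467^2 mod 9709 = 5426. Reached i = s−1 = 1 without hitting −1: 320 is a Miller–Rabin witness and 9709 is composite.
Base 5695: x_0 = 5695^2427 mod 9709 = 2045. x_0 is neither 1 nor 9708, so continue squaring. x_1 = 2045^2 mod 9709 = 7155. Reached i = s−1 = 1 without hitting −1: 5695 is a Miller–Rabin witness and 9709 is composite.
Base 6576: x_0 = 6576^2427 mod 9709 = 3261. x_0 is neither 1 nor 9708, so continue squaring. x_1 = 3261^2 mod 9709 = 2766. Reached i = s−1 = 1 without hitting −1: 6576 is a Miller–Rabin witness and 9709 is composite.
The smallest witness among the given bases is 320.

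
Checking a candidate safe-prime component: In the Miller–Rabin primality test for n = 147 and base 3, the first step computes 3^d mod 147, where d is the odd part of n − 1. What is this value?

n − 1 = 146 = 2^1 · 73, so s = 1 and d = 73.
3^73 mod 147 = 45.

45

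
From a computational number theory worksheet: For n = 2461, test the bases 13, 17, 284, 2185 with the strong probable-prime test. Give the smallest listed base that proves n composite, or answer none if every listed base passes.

n − 1 = 2460 = 2^2 · 615, so s = 2 and d = 615.
Base 13: x_0 = 13^615 mod 2461 = 1649. x_0 is neither 1 nor 2460, so continue squaring. x_1 = 1649^2 mod 2461 = 2257. Reached i = s−1 = 1 without hitting −1: 13 is a Miller–Rabin witness and 2461 is composite.
Base 17: x_0 = 17^615 mod 2461 = 1422. x_0 is neither 1 nor 2460, so continue squaring. x_1 = 1422^2 mod 2461 = 1603. Reached i = s−1 = 1 without hitting −1: 17 is a Miller–Rabin witness and 2461 is composite.
Base 284: x_0 = 284^615 mod 2461 = 923. x_0 is neither 1 nor 2460, so continue squaring. x_1 = 923^2 mod 2461 = 423. Reached i = s−1 = 1 without hitting −1: 284 is a Miller–Rabin witness and 2461 is composite.
Base 2185: x_0 = 2185^615 mod 2461 = 1702. x_0 is neither 1 nor 2460, so continue squaring. x_1 = 1702^2 mod 2461 = 207. Reached i = s−1 = 1 without hitting −1: 2185 is a Miller–Rabin witness and 2461 is composite.
The smallest witness among the given bases is 13.

13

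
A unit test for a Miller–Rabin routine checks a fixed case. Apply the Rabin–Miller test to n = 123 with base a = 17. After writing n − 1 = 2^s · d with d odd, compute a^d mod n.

65

n − 1 = 122 = 2^1 · 61, so s = 1 and d = 61.
17^61 mod 123 = 65.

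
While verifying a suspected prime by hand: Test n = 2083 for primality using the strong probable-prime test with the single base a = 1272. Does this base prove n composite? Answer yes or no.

n − 1 = 2082 = 2^1 · 1041, so s = 1 and d = 1041.
Repeated squaring mod 2083: 1272^1 ≡ 1272, 1272^2 ≡ 1576, 1272^4 ≡ 840, 1272^8 ≡ 1546, 1272^16 ≡ 915, 1272^32 ≡ 1942, 1272^64 ≡ 1134, 1272^128 ≡ 745, 1272^256 ≡ 947, 1272^512 ≡ 1119, 1272^1024 ≡ 278.
1041 = 1024 + 16 + 1, so 1272^1041 ≡ 278·915·1272 ≡ 1 (mod 2083).
x_0 = 1272^1041 mod 2083 = 1.
x_0 = 1, so 1272 is not a witness.

no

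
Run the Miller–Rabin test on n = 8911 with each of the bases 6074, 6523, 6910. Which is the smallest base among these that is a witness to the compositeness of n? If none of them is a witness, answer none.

n − 1 = 8910 = 2^1 · 4455, so s = 1 and d = 4455.
Base 6074: x_0 = 6074^4455 mod 8911 = 8910. x_0 = 8910 ≡ −1, so 6074 is not a witness.
Base 6523: x_0 = 6523^4455 mod 8911 = 2547. x_0 ∉ {1, 8910} and s = 1, so 6523 is a Miller–Rabin witness and 8911 is composite.
Base 6910: x_0 = 6910^4455 mod 8911 = 6098. x_0 ∉ {1, 8910} and s = 1, so 6910 is a Miller–Rabin witness and 8911 is composite.
The smallest witness among the given bases is 6523.

6523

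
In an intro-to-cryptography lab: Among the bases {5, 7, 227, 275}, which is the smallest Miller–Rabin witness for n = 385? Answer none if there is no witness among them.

n − 1 = 384 = 2^7 · 3, so s = 7 and d = 3.
Base 5: x_0 = 5^3 mod 385 = 125. x_0 is neither 1 nor 384, so continue squaring. x_1 = 125^2 mod 385 = 225. x_2 = 225^2 mod 385 = 190. x_3 = 190^2 mod 385 = 295. x_4 = 295^2 mod 385 = 15. x_5 = 15^2 mod 385 = 225. x_6 = 225^2 mod 385 = 190. Reached i = s−1 = 6 without hitting −1: 5 is a Miller–Rabin witness and 385 is composite.
Base 7: x_0 = 7^3 mod 385 = 343. x_0 is neither 1 nor 384, so continue squaring. x_1 = 343^2 mod 385 = 224. x_2 = 224^2 mod 385 = 126. x_3 = 126^2 mod 385 = 91. x_4 = 91^2 mod 385 = 196. x_5 = 196^2 mod 385 = 301. x_6 = 301^2 mod 385 = 126. Reached i = s−1 = 6 without hitting −1: 7 is a Miller–Rabin witness and 385 is composite.
Base 227: x_0 = 227^3 mod 385 = 13. x_0 is neither 1 nor 384, so continue squaring. x_1 = 13^2 mod 385 = 169. x_2 = 169^2 mod 385 = 71. x_3 = 71^2 mod 385 = 36. x_4 = 36^2 mod 385 = 141. x_5 = 141^2 mod 385 = 246. x_6 = 246^2 mod 385 = 71. Reached i = s−1 = 6 without hitting −1: 227 is a Miller–Rabin witness and 385 is composite.
Base 275: x_0 = 275^3 mod 385 = 330. x_0 is neither 1 nor 384, so continue squaring. x_1 = 330^2 mod 385 = 330. x_2 = 330^2 mod 385 = 330. x_3 = 330^2 mod 385 = 330. x_4 = 330^2 mod 385 = 330. x_5 = 330^2 mod 385 = 330. x_6 = 330^2 mod 385 = 330. Reached i = s−1 = 6 without hitting −1: 275 is a Miller–Rabin witness and 385 is composite.
The smallest witness among the given bases is 5.

5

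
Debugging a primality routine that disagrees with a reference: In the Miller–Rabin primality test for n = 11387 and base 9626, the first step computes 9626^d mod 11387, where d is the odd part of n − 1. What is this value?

n − 1 = 11386 = 2^1 · 5693, so s = 1 and d = 5693.
9626^5693 mod 11387 = 9969.

9969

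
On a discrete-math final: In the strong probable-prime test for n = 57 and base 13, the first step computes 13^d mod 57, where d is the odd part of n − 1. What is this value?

n − 1 = 56 = 2^3 · 7, so s = 3 and d = 7.
By repeated squaring, 13^7 ≡ 10 (mod 57).

10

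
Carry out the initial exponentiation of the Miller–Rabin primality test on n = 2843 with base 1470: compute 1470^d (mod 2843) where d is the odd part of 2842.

1

n − 1 = 2842 = 2^1 · 1421, so s = 1 and d = 1421.
1470^1421 mod 2843 = 1.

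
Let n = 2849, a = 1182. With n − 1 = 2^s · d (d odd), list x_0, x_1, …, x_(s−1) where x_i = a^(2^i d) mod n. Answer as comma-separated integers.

944, 2248, 2227, 2269, 218

n − 1 = 2848 = 2^5 · 89, so s = 5 and d = 89.
x_0 = 1182^89 mod 2849 = 944.
x_1 = 944^2 mod 2849 = 2248.
x_2 = 2248^2 mod 2849 = 2227.
x_3 = 2227^2 mod 2849 = 2269.
x_4 = 2269^2 mod 2849 = 218.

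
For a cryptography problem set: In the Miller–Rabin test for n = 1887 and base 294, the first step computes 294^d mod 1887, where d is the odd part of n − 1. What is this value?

n − 1 = 1886 = 2^1 · 943, so s = 1 and d = 943.
Repeated squaring mod 1887: 294^1 ≡ 294, 294^2 ≡ 1521, 294^4 ≡ 1866, 294^8 ≡ 441, 294^16 ≡ 120, 294^32 ≡ 1191, 294^64 ≡ 1344, 294^128 ≡ 477, 294^256 ≡ 1089, 294^512 ≡ 885.
943 = 512 + 256 + 128 + 32 + 8 + 4 + 2 + 1, so 294^943 ≡ 885·1089·477·1191·441·1866·1521·294 ≡ 279 (mod 1887).

279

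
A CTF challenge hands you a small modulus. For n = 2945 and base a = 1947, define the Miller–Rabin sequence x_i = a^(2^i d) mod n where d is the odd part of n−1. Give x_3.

2381

n − 1 = 2944 = 2^7 · 23, so s = 7 and d = 23.
x_0 = 1947^23 mod 2945 = 2733.
x_1 = 2733^2 mod 2945 = 769.
x_2 = 769^2 mod 2945 = 2361.
x_3 = 2361^2 mod 2945 = 2381.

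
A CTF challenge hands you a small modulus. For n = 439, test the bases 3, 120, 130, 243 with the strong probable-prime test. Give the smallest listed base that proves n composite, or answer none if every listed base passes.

n − 1 = 438 = 2^1 · 219, so s = 1 and d = 219.
Base 3: x_0 = 3^219 mod 439 = 438. x_0 = 438 ≡ −1, so 3 is not a witness.
Base 120: x_0 = 120^219 mod 439 = 438. x_0 = 438 ≡ −1, so 120 is not a witness.
Base 130: x_0 = 130^219 mod 439 = 1. x_0 = 1, so 130 is not a witness.
Base 243: x_0 = 243^219 mod 439 = 438. x_0 = 438 ≡ −1, so 243 is not a witness.
No listed base is a witness for 439.

none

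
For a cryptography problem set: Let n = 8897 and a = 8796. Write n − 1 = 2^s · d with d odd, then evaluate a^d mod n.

n − 1 = 8896 = 2^6 · 139, so s = 6 and d = 139.
Repeated squaring mod 8897: 8796^1 ≡ 8796, 8796^2 ≡ 1304, 8796^4 ≡ 1089, 8796^8 ≡ 2620, 8796^16 ≡ 4813, 8796^32 ≡ 6078, 8796^64 ≡ 1740, 8796^128 ≡ 2620.
139 = 128 + 8 + 2 + 1, so 8796^139 ≡ 2620·2620·1304·8796 ≡ 2104 (mod 8897).

2104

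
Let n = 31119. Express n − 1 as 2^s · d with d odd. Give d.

Halving: 31118 → 15559; 15559 is odd.
So 31118 = 2^1 · 15559.

15559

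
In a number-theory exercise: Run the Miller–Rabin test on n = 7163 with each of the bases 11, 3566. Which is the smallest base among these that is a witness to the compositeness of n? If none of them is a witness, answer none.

11

n − 1 = 7162 = 2^1 · 3581, so s = 1 and d = 3581.
Base 11: x_0 = 11^3581 mod 7163 = 5935. x_0 ∉ {1, 7162} and s = 1, so 11 is a Miller–Rabin witness and 7163 is composite.
Base 3566: x_0 = 3566^3581 mod 7163 = 231. x_0 ∉ {1, 7162} and s = 1, so 3566 is a Miller–Rabin witness and 7163 is composite.
The smallest witness among the given bases is 11.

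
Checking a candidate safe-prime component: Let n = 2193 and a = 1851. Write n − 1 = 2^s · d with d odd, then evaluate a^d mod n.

n − 1 = 2192 = 2^4 · 137, so s = 4 and d = 137.
Repeated squaring mod 2193: 1851^1 ≡ 1851, 1851^2 ≡ 735, 1851^4 ≡ 747, 1851^8 ≡ 987, 1851^16 ≡ 477, 1851^32 ≡ 1650, 1851^64 ≡ 987, 1851^128 ≡ 477.
137 = 128 + 8 + 1, so 1851^137 ≡ 477·987·1851 ≡ 1188 (mod 2193).

1188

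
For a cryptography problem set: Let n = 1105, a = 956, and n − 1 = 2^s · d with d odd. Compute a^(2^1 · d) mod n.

441

n − 1 = 1104 = 2^4 · 69, so s = 4 and d = 69.
x_0 = 956^69 mod 1105 = 21.
x_1 = 21^2 mod 1105 = 441.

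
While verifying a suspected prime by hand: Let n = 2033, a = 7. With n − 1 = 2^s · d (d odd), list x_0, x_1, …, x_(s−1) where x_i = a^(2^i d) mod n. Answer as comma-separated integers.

n − 1 = 2032 = 2^4 · 127, so s = 4 and d = 127.
x_0 = 7^127 mod 2033 = 1280.
x_1 = 1280^2 mod 2033 = 1835.
x_2 = 1835^2 mod 2033 = 577.
x_3 = 577^2 mod 2033 = 1550.

1280, 1835, 577, 1550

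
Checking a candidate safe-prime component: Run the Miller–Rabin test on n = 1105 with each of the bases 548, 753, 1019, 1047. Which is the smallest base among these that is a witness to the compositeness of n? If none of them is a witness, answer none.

n − 1 = 1104 = 2^4 · 69, so s = 4 and d = 69.
Base 548: x_0 = 548^69 mod 1105 = 1058. x_0 is neither 1 nor 1104, so continue squaring. x_1 = 1058^2 mod 1105 = 1104. x_1 ≡ −1, so 548 is not a witness.
Base 753: x_0 = 753^69 mod 1105 = 558. x_0 is neither 1 nor 1104, so continue squaring. x_1 = 558^2 mod 1105 = 859. x_2 = 859^2 mod 1105 = 846. x_3 = 846^2 mod 1105 = 781. Reached i = s−1 = 3 without hitting −1: 753 is a Miller–Rabin witness and 1105 is composite.
Base 1019: x_0 = 1019^69 mod 1105 = 1019. x_0 is neither 1 nor 1104, so continue squaring. x_1 = 1019^2 mod 1105 = 766. x_2 = 766^2 mod 1105 = 1. x_2 = 1 but x_1 ≠ ±1, a nontrivial square root of 1 — 1019 is a witness and 1105 is composite.
Base 1047: x_0 = 1047^69 mod 1105 = 567. x_0 is neither 1 nor 1104, so continue squaring. x_1 = 567^2 mod 1105 = 1039. x_2 = 1039^2 mod 1105 = 1041. x_3 = 1041^2 mod 1105 = 781. Reached i = s−1 = 3 without hitting −1: 1047 is a Miller–Rabin witness and 1105 is composite.
The smallest witness among the given bases is 753.

753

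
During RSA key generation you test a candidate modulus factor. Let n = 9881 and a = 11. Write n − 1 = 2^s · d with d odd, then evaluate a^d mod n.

1408

n − 1 = 9880 = 2^3 · 1235, so s = 3 and d = 1235.
11^1235 mod 9881 = 1408.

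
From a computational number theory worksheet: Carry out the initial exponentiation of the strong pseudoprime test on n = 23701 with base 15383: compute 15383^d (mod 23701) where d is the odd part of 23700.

n − 1 = 23700 = 2^2 · 5925, so s = 2 and d = 5925.
Repeated squaring mod 23701: 15383^1 ≡ 15383, 15383^2 ≡ 5905, 15383^4 ≡ 4854, 15383^8 ≡ 2522, 15383^16 ≡ 8616, 15383^32 ≡ 3924, 15383^64 ≡ 15827, 15383^128 ≡ 21761, 15383^256 ≡ 18842, 15383^512 ≡ 3685, 15383^1024 ≡ 22253, 15383^2048 ≡ 11016, 15383^4096 ≡ 3136.
5925 = 4096 + 1024 + 512 + 256 + 32 + 4 + 1, so 15383^5925 ≡ 3136·22253·3685·18842·3924·4854·15383 ≡ 14240 (mod 23701).

14240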